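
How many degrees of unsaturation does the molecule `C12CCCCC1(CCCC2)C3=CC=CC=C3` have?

Molecular formula from the SMILES: C16H22.
DoU = (2C + 2 + N − H − X)/2 = (2·16 + 2 + 0 − 22 − 0)/2 = 12/2 = 6.
(Structurally: 3 ring(s) + 3 π bond(s) = 6.)

6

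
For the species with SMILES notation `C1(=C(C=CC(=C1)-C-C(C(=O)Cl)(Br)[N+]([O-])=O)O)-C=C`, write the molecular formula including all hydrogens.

C11H9BrClNO4

Heavy atoms from the SMILES: 1 Br, 11 C, 1 Cl, 1 N, 4 O.
Implicit hydrogens by atom environment:
  3 × C (aromatic): 1 H each → 3
  3 × C (aromatic): no H
  2 × C: 2 H each → 4
  2 × C: no H
  2 × O: no H
  1 × Br: no H
  1 × C: 1 H
  1 × Cl: no H
  1 × N (charge +1): no H
  1 × O: 1 H
  1 × O (charge -1): no H
  Total hydrogens = 9.
Molecular formula: C11H9BrClNO4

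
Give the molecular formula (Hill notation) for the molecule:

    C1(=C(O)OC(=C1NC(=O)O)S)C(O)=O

Heavy atoms from the SMILES: 6 C, 1 N, 6 O, 1 S.
Implicit hydrogens by atom environment:
  4 × C (aromatic): no H
  3 × O: 1 H each → 3
  2 × C: no H
  2 × O: no H
  1 × N: 1 H
  1 × O (aromatic): no H
  1 × S: 1 H
  Total hydrogens = 5.
Molecular formula: C6H5NO6S

C6H5NO6S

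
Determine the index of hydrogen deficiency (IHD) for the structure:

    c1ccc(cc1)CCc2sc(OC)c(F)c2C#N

9

Molecular formula from the SMILES: C14H12FNOS.
DoU = (2C + 2 + N − H − X)/2 = (2·14 + 2 + 1 − 12 − 1)/2 = 18/2 = 9.
(Structurally: 2 ring(s) + 7 π bond(s) = 9.)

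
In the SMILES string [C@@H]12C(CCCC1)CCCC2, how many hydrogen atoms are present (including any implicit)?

Hydrogens are implicit in SMILES; fill each atom to its normal valence:
  8 × C: 2 H each → 16
  2 × C: 1 H each → 2
  Total hydrogens = 18.

18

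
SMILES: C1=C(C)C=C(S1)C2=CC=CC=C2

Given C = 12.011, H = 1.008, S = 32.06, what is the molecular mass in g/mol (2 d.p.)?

Molecular formula: C11H10S.
M = 11×12.011 + 10×1.008 + 1×32.06 = 174.26 g/mol.

174.26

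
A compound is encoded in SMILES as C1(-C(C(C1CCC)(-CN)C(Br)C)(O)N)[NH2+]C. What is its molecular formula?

C11H25BrN3O+

Heavy atoms from the SMILES: 1 Br, 11 C, 3 N, 1 O.
Implicit hydrogens by atom environment:
  3 × C: 3 H each → 9
  3 × C: 2 H each → 6
  3 × C: 1 H each → 3
  2 × C: no H
  2 × N: 2 H each → 4
  1 × Br: no H
  1 × N (charge +1): 2 H
  1 × O: 1 H
  Total hydrogens = 25.
Net charge +1.
Molecular formula: C11H25BrN3O+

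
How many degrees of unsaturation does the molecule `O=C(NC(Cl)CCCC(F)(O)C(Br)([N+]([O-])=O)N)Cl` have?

2

Molecular formula from the SMILES: C7H11BrCl2FN3O4.
DoU = (2C + 2 + N − H − X)/2 = (2·7 + 2 + 3 − 11 − 4)/2 = 4/2 = 2.
(Structurally: 0 ring(s) + 2 π bond(s) = 2.)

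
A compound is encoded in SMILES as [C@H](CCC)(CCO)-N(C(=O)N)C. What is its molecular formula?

C8H18N2O2

Heavy atoms from the SMILES: 8 C, 2 N, 2 O.
Implicit hydrogens by atom environment:
  4 × C: 2 H each → 8
  2 × C: 3 H each → 6
  1 × C: 1 H
  1 × C: no H
  1 × N: 2 H
  1 × N: no H
  1 × O: 1 H
  1 × O: no H
  Total hydrogens = 18.
Molecular formula: C8H18N2O2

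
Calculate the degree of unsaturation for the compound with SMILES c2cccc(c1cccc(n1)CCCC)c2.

8

Molecular formula from the SMILES: C15H17N.
DoU = (2C + 2 + N − H − X)/2 = (2·15 + 2 + 1 − 17 − 0)/2 = 16/2 = 8.
(Structurally: 2 ring(s) + 6 π bond(s) = 8.)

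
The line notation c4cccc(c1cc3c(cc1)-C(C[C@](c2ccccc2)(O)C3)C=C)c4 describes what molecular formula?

Heavy atoms from the SMILES: 24 C, 1 O.
Implicit hydrogens by atom environment:
  13 × C (aromatic): 1 H each → 13
  5 × C (aromatic): no H
  3 × C: 2 H each → 6
  2 × C: 1 H each → 2
  1 × C: no H
  1 × O: 1 H
  Total hydrogens = 22.
Molecular formula: C24H22O

C24H22O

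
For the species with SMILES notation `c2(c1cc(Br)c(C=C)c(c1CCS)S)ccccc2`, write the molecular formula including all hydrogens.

Heavy atoms from the SMILES: 1 Br, 16 C, 2 S.
Implicit hydrogens by atom environment:
  6 × C (aromatic): 1 H each → 6
  6 × C (aromatic): no H
  3 × C: 2 H each → 6
  2 × S: 1 H each → 2
  1 × Br: no H
  1 × C: 1 H
  Total hydrogens = 15.
Molecular formula: C16H15BrS2

C16H15BrS2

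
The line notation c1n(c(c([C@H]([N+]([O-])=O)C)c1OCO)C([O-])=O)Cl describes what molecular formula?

C8H8ClN2O6-

Heavy atoms from the SMILES: 8 C, 1 Cl, 2 N, 6 O.
Implicit hydrogens by atom environment:
  3 × C (aromatic): no H
  3 × O: no H
  2 × O (charge -1): no H
  1 × C: 3 H
  1 × C: 2 H
  1 × C (aromatic): 1 H
  1 × C: 1 H
  1 × C: no H
  1 × Cl: no H
  1 × N (aromatic): no H
  1 × N (charge +1): no H
  1 × O: 1 H
  Total hydrogens = 8.
Net charge -1.
Molecular formula: C8H8ClN2O6-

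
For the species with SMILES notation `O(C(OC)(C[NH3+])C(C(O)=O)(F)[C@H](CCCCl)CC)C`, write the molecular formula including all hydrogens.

C12H24ClFNO4+

Heavy atoms from the SMILES: 12 C, 1 Cl, 1 F, 1 N, 4 O.
Implicit hydrogens by atom environment:
  5 × C: 2 H each → 10
  3 × C: 3 H each → 9
  3 × C: no H
  3 × O: no H
  1 × C: 1 H
  1 × Cl: no H
  1 × F: no H
  1 × N (charge +1): 3 H
  1 × O: 1 H
  Total hydrogens = 24.
Net charge +1.
Molecular formula: C12H24ClFNO4+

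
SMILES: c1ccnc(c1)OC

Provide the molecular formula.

Heavy atoms from the SMILES: 6 C, 1 N, 1 O.
Implicit hydrogens by atom environment:
  4 × C (aromatic): 1 H each → 4
  1 × C: 3 H
  1 × C (aromatic): no H
  1 × N (aromatic): no H
  1 × O: no H
  Total hydrogens = 7.
Molecular formula: C6H7NO

C6H7NO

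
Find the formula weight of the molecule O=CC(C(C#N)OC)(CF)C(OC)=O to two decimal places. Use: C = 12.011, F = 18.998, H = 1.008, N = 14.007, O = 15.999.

Molecular formula: C8H10FNO4.
M = 8×12.011 + 1×18.998 + 10×1.008 + 1×14.007 + 4×15.999 = 203.17 g/mol.

203.17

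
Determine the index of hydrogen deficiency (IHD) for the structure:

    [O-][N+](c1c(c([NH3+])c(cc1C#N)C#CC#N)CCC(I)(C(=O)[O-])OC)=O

Molecular formula from the SMILES: C15H11IN4O5.
DoU = (2C + 2 + N − H − X)/2 = (2·15 + 2 + 4 − 11 − 1)/2 = 24/2 = 12.
(Structurally: 1 ring(s) + 11 π bond(s) = 12.)

12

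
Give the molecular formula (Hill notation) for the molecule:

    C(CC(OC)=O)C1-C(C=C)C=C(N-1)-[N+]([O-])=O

C10H14N2O4

Heavy atoms from the SMILES: 10 C, 2 N, 4 O.
Implicit hydrogens by atom environment:
  4 × C: 1 H each → 4
  3 × C: 2 H each → 6
  3 × O: no H
  2 × C: no H
  1 × C: 3 H
  1 × N: 1 H
  1 × N (charge +1): no H
  1 × O (charge -1): no H
  Total hydrogens = 14.
Molecular formula: C10H14N2O4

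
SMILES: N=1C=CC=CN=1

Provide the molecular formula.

C4H4N2

Heavy atoms from the SMILES: 4 C, 2 N.
Implicit hydrogens by atom environment:
  4 × C (aromatic): 1 H each → 4
  2 × N (aromatic): no H
  Total hydrogens = 4.
Molecular formula: C4H4N2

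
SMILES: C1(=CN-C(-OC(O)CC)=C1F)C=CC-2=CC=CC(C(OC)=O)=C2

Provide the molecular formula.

C17H18FNO4

Heavy atoms from the SMILES: 17 C, 1 F, 1 N, 4 O.
Implicit hydrogens by atom environment:
  5 × C (aromatic): 1 H each → 5
  5 × C (aromatic): no H
  3 × C: 1 H each → 3
  3 × O: no H
  2 × C: 3 H each → 6
  1 × C: 2 H
  1 × C: no H
  1 × F: no H
  1 × N (aromatic): 1 H
  1 × O: 1 H
  Total hydrogens = 18.
Molecular formula: C17H18FNO4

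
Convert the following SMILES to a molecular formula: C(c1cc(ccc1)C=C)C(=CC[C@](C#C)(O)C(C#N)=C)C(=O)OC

C20H19NO3

Heavy atoms from the SMILES: 20 C, 1 N, 3 O.
Implicit hydrogens by atom environment:
  6 × C: no H
  4 × C: 2 H each → 8
  4 × C (aromatic): 1 H each → 4
  3 × C: 1 H each → 3
  2 × C (aromatic): no H
  2 × O: no H
  1 × C: 3 H
  1 × N: no H
  1 × O: 1 H
  Total hydrogens = 19.
Molecular formula: C20H19NO3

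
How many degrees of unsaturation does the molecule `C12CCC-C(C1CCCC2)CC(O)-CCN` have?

2

Molecular formula from the SMILES: C14H27NO.
DoU = (2C + 2 + N − H − X)/2 = (2·14 + 2 + 1 − 27 − 0)/2 = 4/2 = 2.
(Structurally: 2 ring(s) + 0 π bond(s) = 2.)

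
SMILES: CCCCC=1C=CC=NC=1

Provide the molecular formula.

C9H13N

Heavy atoms from the SMILES: 9 C, 1 N.
Implicit hydrogens by atom environment:
  4 × C (aromatic): 1 H each → 4
  3 × C: 2 H each → 6
  1 × C: 3 H
  1 × C (aromatic): no H
  1 × N (aromatic): no H
  Total hydrogens = 13.
Molecular formula: C9H13N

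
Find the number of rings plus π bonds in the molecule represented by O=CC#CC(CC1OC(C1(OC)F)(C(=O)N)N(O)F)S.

Molecular formula from the SMILES: C10H12F2N2O5S.
DoU = (2C + 2 + N − H − X)/2 = (2·10 + 2 + 2 − 12 − 2)/2 = 10/2 = 5.
(Structurally: 1 ring(s) + 4 π bond(s) = 5.)

5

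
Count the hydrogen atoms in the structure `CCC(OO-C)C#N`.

9

Hydrogens are implicit in SMILES; fill each atom to its normal valence:
  2 × C: 3 H each → 6
  2 × O: no H
  1 × C: 2 H
  1 × C: 1 H
  1 × C: no H
  1 × N: no H
  Total hydrogens = 9.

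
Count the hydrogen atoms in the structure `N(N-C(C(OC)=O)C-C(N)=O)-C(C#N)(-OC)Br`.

Hydrogens are implicit in SMILES; fill each atom to its normal valence:
  4 × C: no H
  4 × O: no H
  2 × C: 3 H each → 6
  2 × N: 1 H each → 2
  1 × Br: no H
  1 × C: 2 H
  1 × C: 1 H
  1 × N: 2 H
  1 × N: no H
  Total hydrogens = 13.

13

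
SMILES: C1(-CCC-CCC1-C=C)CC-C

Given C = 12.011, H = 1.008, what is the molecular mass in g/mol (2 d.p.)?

Molecular formula: C12H22.
M = 12×12.011 + 22×1.008 = 166.31 g/mol.

166.31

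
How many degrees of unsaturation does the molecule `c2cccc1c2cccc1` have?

7

Molecular formula from the SMILES: C10H8.
DoU = (2C + 2 + N − H − X)/2 = (2·10 + 2 + 0 − 8 − 0)/2 = 14/2 = 7.
(Structurally: 2 ring(s) + 5 π bond(s) = 7.)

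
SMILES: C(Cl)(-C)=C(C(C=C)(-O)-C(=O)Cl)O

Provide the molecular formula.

Heavy atoms from the SMILES: 7 C, 2 Cl, 3 O.
Implicit hydrogens by atom environment:
  4 × C: no H
  2 × Cl: no H
  2 × O: 1 H each → 2
  1 × C: 3 H
  1 × C: 2 H
  1 × C: 1 H
  1 × O: no H
  Total hydrogens = 8.
Molecular formula: C7H8Cl2O3

C7H8Cl2O3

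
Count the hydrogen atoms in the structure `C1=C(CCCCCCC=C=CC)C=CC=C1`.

22

Hydrogens are implicit in SMILES; fill each atom to its normal valence:
  6 × C: 2 H each → 12
  5 × C (aromatic): 1 H each → 5
  2 × C: 1 H each → 2
  1 × C: 3 H
  1 × C: no H
  1 × C (aromatic): no H
  Total hydrogens = 22.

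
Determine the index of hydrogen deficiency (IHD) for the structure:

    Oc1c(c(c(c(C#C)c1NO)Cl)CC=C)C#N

9

Molecular formula from the SMILES: C12H9ClN2O2.
DoU = (2C + 2 + N − H − X)/2 = (2·12 + 2 + 2 − 9 − 1)/2 = 18/2 = 9.
(Structurally: 1 ring(s) + 8 π bond(s) = 9.)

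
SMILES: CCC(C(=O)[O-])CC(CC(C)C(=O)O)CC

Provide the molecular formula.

C12H21O4-

Heavy atoms from the SMILES: 12 C, 4 O.
Implicit hydrogens by atom environment:
  4 × C: 2 H each → 8
  3 × C: 3 H each → 9
  3 × C: 1 H each → 3
  2 × C: no H
  2 × O: no H
  1 × O: 1 H
  1 × O (charge -1): no H
  Total hydrogens = 21.
Net charge -1.
Molecular formula: C12H21O4-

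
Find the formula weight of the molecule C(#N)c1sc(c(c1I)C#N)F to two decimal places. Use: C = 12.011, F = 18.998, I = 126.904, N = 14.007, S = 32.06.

Molecular formula: C6FIN2S.
M = 6×12.011 + 1×18.998 + 1×126.904 + 2×14.007 + 1×32.06 = 278.04 g/mol.

278.04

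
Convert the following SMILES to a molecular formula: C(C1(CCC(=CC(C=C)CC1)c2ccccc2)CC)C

Heavy atoms from the SMILES: 20 C.
Implicit hydrogens by atom environment:
  7 × C: 2 H each → 14
  5 × C (aromatic): 1 H each → 5
  3 × C: 1 H each → 3
  2 × C: 3 H each → 6
  2 × C: no H
  1 × C (aromatic): no H
  Total hydrogens = 28.
Molecular formula: C20H28

C20H28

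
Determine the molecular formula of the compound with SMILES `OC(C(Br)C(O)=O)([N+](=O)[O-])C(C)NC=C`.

Heavy atoms from the SMILES: 1 Br, 7 C, 2 N, 5 O.
Implicit hydrogens by atom environment:
  3 × C: 1 H each → 3
  2 × C: no H
  2 × O: 1 H each → 2
  2 × O: no H
  1 × Br: no H
  1 × C: 3 H
  1 × C: 2 H
  1 × N: 1 H
  1 × N (charge +1): no H
  1 × O (charge -1): no H
  Total hydrogens = 11.
Molecular formula: C7H11BrN2O5

C7H11BrN2O5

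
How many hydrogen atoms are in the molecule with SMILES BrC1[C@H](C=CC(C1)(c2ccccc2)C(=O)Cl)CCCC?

20

Hydrogens are implicit in SMILES; fill each atom to its normal valence:
  5 × C (aromatic): 1 H each → 5
  4 × C: 2 H each → 8
  4 × C: 1 H each → 4
  2 × C: no H
  1 × Br: no H
  1 × C: 3 H
  1 × C (aromatic): no H
  1 × Cl: no H
  1 × O: no H
  Total hydrogens = 20.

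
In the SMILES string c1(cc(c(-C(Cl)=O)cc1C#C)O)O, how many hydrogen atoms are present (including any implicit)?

Hydrogens are implicit in SMILES; fill each atom to its normal valence:
  4 × C (aromatic): no H
  2 × C (aromatic): 1 H each → 2
  2 × C: no H
  2 × O: 1 H each → 2
  1 × C: 1 H
  1 × Cl: no H
  1 × O: no H
  Total hydrogens = 5.

5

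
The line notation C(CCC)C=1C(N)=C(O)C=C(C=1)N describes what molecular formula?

C10H16N2O

Heavy atoms from the SMILES: 10 C, 2 N, 1 O.
Implicit hydrogens by atom environment:
  4 × C (aromatic): no H
  3 × C: 2 H each → 6
  2 × C (aromatic): 1 H each → 2
  2 × N: 2 H each → 4
  1 × C: 3 H
  1 × O: 1 H
  Total hydrogens = 16.
Molecular formula: C10H16N2O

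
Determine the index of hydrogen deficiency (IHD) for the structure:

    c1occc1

Molecular formula from the SMILES: C4H4O.
DoU = (2C + 2 + N − H − X)/2 = (2·4 + 2 + 0 − 4 − 0)/2 = 6/2 = 3.
(Structurally: 1 ring(s) + 2 π bond(s) = 3.)

3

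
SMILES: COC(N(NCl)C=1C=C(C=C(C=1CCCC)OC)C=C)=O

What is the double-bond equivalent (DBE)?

6

Molecular formula from the SMILES: C15H21ClN2O3.
DoU = (2C + 2 + N − H − X)/2 = (2·15 + 2 + 2 − 21 − 1)/2 = 12/2 = 6.
(Structurally: 1 ring(s) + 5 π bond(s) = 6.)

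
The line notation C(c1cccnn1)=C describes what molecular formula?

Heavy atoms from the SMILES: 6 C, 2 N.
Implicit hydrogens by atom environment:
  3 × C (aromatic): 1 H each → 3
  2 × N (aromatic): no H
  1 × C: 2 H
  1 × C: 1 H
  1 × C (aromatic): no H
  Total hydrogens = 6.
Molecular formula: C6H6N2

C6H6N2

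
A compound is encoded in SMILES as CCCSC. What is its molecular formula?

C4H10S

Heavy atoms from the SMILES: 4 C, 1 S.
Implicit hydrogens by atom environment:
  2 × C: 3 H each → 6
  2 × C: 2 H each → 4
  1 × S: no H
  Total hydrogens = 10.
Molecular formula: C4H10S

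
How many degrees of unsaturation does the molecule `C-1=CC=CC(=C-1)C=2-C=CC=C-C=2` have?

8

Molecular formula from the SMILES: C12H10.
DoU = (2C + 2 + N − H − X)/2 = (2·12 + 2 + 0 − 10 − 0)/2 = 16/2 = 8.
(Structurally: 2 ring(s) + 6 π bond(s) = 8.)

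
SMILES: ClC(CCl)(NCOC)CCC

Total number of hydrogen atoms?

15

Hydrogens are implicit in SMILES; fill each atom to its normal valence:
  4 × C: 2 H each → 8
  2 × C: 3 H each → 6
  2 × Cl: no H
  1 × C: no H
  1 × N: 1 H
  1 × O: no H
  Total hydrogens = 15.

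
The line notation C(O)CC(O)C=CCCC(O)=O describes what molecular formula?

Heavy atoms from the SMILES: 8 C, 4 O.
Implicit hydrogens by atom environment:
  4 × C: 2 H each → 8
  3 × C: 1 H each → 3
  3 × O: 1 H each → 3
  1 × C: no H
  1 × O: no H
  Total hydrogens = 14.
Molecular formula: C8H14O4

C8H14O4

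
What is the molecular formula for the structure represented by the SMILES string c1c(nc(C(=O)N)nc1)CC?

C7H9N3O

Heavy atoms from the SMILES: 7 C, 3 N, 1 O.
Implicit hydrogens by atom environment:
  2 × C (aromatic): 1 H each → 2
  2 × C (aromatic): no H
  2 × N (aromatic): no H
  1 × C: 3 H
  1 × C: 2 H
  1 × C: no H
  1 × N: 2 H
  1 × O: no H
  Total hydrogens = 9.
Molecular formula: C7H9N3O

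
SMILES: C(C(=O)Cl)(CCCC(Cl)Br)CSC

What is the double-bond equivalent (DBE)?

Molecular formula from the SMILES: C8H13BrCl2OS.
DoU = (2C + 2 + N − H − X)/2 = (2·8 + 2 + 0 − 13 − 3)/2 = 2/2 = 1.
(Structurally: 0 ring(s) + 1 π bond(s) = 1.)

1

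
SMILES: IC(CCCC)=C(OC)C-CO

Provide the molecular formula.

Heavy atoms from the SMILES: 9 C, 1 I, 2 O.
Implicit hydrogens by atom environment:
  5 × C: 2 H each → 10
  2 × C: 3 H each → 6
  2 × C: no H
  1 × I: no H
  1 × O: 1 H
  1 × O: no H
  Total hydrogens = 17.
Molecular formula: C9H17IO2

C9H17IO2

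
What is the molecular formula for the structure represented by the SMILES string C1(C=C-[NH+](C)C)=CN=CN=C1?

Heavy atoms from the SMILES: 8 C, 3 N.
Implicit hydrogens by atom environment:
  3 × C (aromatic): 1 H each → 3
  2 × C: 3 H each → 6
  2 × C: 1 H each → 2
  2 × N (aromatic): no H
  1 × C (aromatic): no H
  1 × N (charge +1): 1 H
  Total hydrogens = 12.
Net charge +1.
Molecular formula: C8H12N3+

C8H12N3+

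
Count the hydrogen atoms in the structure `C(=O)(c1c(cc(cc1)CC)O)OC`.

12

Hydrogens are implicit in SMILES; fill each atom to its normal valence:
  3 × C (aromatic): 1 H each → 3
  3 × C (aromatic): no H
  2 × C: 3 H each → 6
  2 × O: no H
  1 × C: 2 H
  1 × C: no H
  1 × O: 1 H
  Total hydrogens = 12.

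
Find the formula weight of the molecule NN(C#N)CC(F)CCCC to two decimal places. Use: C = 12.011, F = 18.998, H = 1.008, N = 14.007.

Molecular formula: C7H14FN3.
M = 7×12.011 + 1×18.998 + 14×1.008 + 3×14.007 = 159.21 g/mol.

159.21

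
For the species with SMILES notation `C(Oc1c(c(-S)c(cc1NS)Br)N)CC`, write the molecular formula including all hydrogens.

Heavy atoms from the SMILES: 1 Br, 9 C, 2 N, 1 O, 2 S.
Implicit hydrogens by atom environment:
  5 × C (aromatic): no H
  2 × C: 2 H each → 4
  2 × S: 1 H each → 2
  1 × Br: no H
  1 × C: 3 H
  1 × C (aromatic): 1 H
  1 × N: 2 H
  1 × N: 1 H
  1 × O: no H
  Total hydrogens = 13.
Molecular formula: C9H13BrN2OS2

C9H13BrN2OS2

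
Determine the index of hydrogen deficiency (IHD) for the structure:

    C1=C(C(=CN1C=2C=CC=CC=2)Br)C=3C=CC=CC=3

Molecular formula from the SMILES: C16H12BrN.
DoU = (2C + 2 + N − H − X)/2 = (2·16 + 2 + 1 − 12 − 1)/2 = 22/2 = 11.
(Structurally: 3 ring(s) + 8 π bond(s) = 11.)

11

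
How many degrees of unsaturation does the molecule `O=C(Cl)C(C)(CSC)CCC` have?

1

Molecular formula from the SMILES: C8H15ClOS.
DoU = (2C + 2 + N − H − X)/2 = (2·8 + 2 + 0 − 15 − 1)/2 = 2/2 = 1.
(Structurally: 0 ring(s) + 1 π bond(s) = 1.)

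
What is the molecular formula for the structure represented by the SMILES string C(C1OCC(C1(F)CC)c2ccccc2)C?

Heavy atoms from the SMILES: 14 C, 1 F, 1 O.
Implicit hydrogens by atom environment:
  5 × C (aromatic): 1 H each → 5
  3 × C: 2 H each → 6
  2 × C: 3 H each → 6
  2 × C: 1 H each → 2
  1 × C: no H
  1 × C (aromatic): no H
  1 × F: no H
  1 × O: no H
  Total hydrogens = 19.
Molecular formula: C14H19FO

C14H19FO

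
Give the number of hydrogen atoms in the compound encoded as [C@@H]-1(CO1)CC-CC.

Hydrogens are implicit in SMILES; fill each atom to its normal valence:
  4 × C: 2 H each → 8
  1 × C: 3 H
  1 × C: 1 H
  1 × O: no H
  Total hydrogens = 12.

12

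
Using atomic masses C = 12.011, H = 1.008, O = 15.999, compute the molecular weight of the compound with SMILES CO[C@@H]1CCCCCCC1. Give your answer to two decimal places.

Molecular formula: C9H18O.
M = 9×12.011 + 18×1.008 + 1×15.999 = 142.24 g/mol.

142.24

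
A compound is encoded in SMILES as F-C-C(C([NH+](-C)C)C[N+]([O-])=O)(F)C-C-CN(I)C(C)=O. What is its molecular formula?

Heavy atoms from the SMILES: 11 C, 2 F, 1 I, 3 N, 3 O.
Implicit hydrogens by atom environment:
  5 × C: 2 H each → 10
  3 × C: 3 H each → 9
  2 × C: no H
  2 × F: no H
  2 × O: no H
  1 × C: 1 H
  1 × I: no H
  1 × N (charge +1): 1 H
  1 × N: no H
  1 × N (charge +1): no H
  1 × O (charge -1): no H
  Total hydrogens = 21.
Net charge +1.
Molecular formula: C11H21F2IN3O3+

C11H21F2IN3O3+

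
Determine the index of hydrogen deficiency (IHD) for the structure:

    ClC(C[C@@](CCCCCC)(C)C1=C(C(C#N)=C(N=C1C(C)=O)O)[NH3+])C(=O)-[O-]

Molecular formula from the SMILES: C19H26ClN3O4.
DoU = (2C + 2 + N − H − X)/2 = (2·19 + 2 + 3 − 26 − 1)/2 = 16/2 = 8.
(Structurally: 1 ring(s) + 7 π bond(s) = 8.)

8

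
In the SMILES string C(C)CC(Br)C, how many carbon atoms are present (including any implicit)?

5

The symbol for carbon appears 5 times in the SMILES.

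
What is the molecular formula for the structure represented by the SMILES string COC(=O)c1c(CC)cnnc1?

C8H10N2O2

Heavy atoms from the SMILES: 8 C, 2 N, 2 O.
Implicit hydrogens by atom environment:
  2 × C: 3 H each → 6
  2 × C (aromatic): 1 H each → 2
  2 × C (aromatic): no H
  2 × N (aromatic): no H
  2 × O: no H
  1 × C: 2 H
  1 × C: no H
  Total hydrogens = 10.
Molecular formula: C8H10N2O2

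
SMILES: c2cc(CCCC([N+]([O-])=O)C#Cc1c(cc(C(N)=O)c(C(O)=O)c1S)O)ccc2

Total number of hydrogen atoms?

18

Hydrogens are implicit in SMILES; fill each atom to its normal valence:
  6 × C (aromatic): 1 H each → 6
  6 × C (aromatic): no H
  4 × C: no H
  3 × C: 2 H each → 6
  3 × O: no H
  2 × O: 1 H each → 2
  1 × C: 1 H
  1 × N: 2 H
  1 × N (charge +1): no H
  1 × O (charge -1): no H
  1 × S: 1 H
  Total hydrogens = 18.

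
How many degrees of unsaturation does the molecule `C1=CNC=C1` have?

3

Molecular formula from the SMILES: C4H5N.
DoU = (2C + 2 + N − H − X)/2 = (2·4 + 2 + 1 − 5 − 0)/2 = 6/2 = 3.
(Structurally: 1 ring(s) + 2 π bond(s) = 3.)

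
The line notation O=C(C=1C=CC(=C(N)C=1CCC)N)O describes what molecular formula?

Heavy atoms from the SMILES: 10 C, 2 N, 2 O.
Implicit hydrogens by atom environment:
  4 × C (aromatic): no H
  2 × C: 2 H each → 4
  2 × C (aromatic): 1 H each → 2
  2 × N: 2 H each → 4
  1 × C: 3 H
  1 × C: no H
  1 × O: 1 H
  1 × O: no H
  Total hydrogens = 14.
Molecular formula: C10H14N2O2

C10H14N2O2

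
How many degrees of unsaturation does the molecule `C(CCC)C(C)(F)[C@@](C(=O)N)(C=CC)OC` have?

2

Molecular formula from the SMILES: C12H22FNO2.
DoU = (2C + 2 + N − H − X)/2 = (2·12 + 2 + 1 − 22 − 1)/2 = 4/2 = 2.
(Structurally: 0 ring(s) + 2 π bond(s) = 2.)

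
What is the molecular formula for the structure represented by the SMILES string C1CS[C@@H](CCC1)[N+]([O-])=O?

C6H11NO2S

Heavy atoms from the SMILES: 6 C, 1 N, 2 O, 1 S.
Implicit hydrogens by atom environment:
  5 × C: 2 H each → 10
  1 × C: 1 H
  1 × N (charge +1): no H
  1 × O: no H
  1 × O (charge -1): no H
  1 × S: no H
  Total hydrogens = 11.
Molecular formula: C6H11NO2S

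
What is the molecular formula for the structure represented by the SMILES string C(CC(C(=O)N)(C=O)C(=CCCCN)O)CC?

C12H22N2O3

Heavy atoms from the SMILES: 12 C, 2 N, 3 O.
Implicit hydrogens by atom environment:
  6 × C: 2 H each → 12
  3 × C: no H
  2 × C: 1 H each → 2
  2 × N: 2 H each → 4
  2 × O: no H
  1 × C: 3 H
  1 × O: 1 H
  Total hydrogens = 22.
Molecular formula: C12H22N2O3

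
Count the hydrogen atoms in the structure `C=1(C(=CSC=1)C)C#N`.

Hydrogens are implicit in SMILES; fill each atom to its normal valence:
  2 × C (aromatic): 1 H each → 2
  2 × C (aromatic): no H
  1 × C: 3 H
  1 × C: no H
  1 × N: no H
  1 × S (aromatic): no H
  Total hydrogens = 5.

5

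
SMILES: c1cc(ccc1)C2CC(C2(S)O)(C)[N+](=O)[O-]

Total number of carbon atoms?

11

The symbol for carbon appears 11 times in the SMILES. Lowercase c denotes aromatic carbon and counts toward C.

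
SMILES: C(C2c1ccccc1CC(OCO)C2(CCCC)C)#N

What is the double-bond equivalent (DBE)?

Molecular formula from the SMILES: C17H23NO2.
DoU = (2C + 2 + N − H − X)/2 = (2·17 + 2 + 1 − 23 − 0)/2 = 14/2 = 7.
(Structurally: 2 ring(s) + 5 π bond(s) = 7.)

7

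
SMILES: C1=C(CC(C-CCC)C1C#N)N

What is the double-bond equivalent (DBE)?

4

Molecular formula from the SMILES: C10H16N2.
DoU = (2C + 2 + N − H − X)/2 = (2·10 + 2 + 2 − 16 − 0)/2 = 8/2 = 4.
(Structurally: 1 ring(s) + 3 π bond(s) = 4.)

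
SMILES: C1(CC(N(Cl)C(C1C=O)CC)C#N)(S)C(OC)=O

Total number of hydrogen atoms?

15

Hydrogens are implicit in SMILES; fill each atom to its normal valence:
  4 × C: 1 H each → 4
  3 × C: no H
  3 × O: no H
  2 × C: 3 H each → 6
  2 × C: 2 H each → 4
  2 × N: no H
  1 × Cl: no H
  1 × S: 1 H
  Total hydrogens = 15.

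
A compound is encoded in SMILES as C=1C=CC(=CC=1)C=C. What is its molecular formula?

C8H8

Heavy atoms from the SMILES: 8 C.
Implicit hydrogens by atom environment:
  5 × C (aromatic): 1 H each → 5
  1 × C: 2 H
  1 × C: 1 H
  1 × C (aromatic): no H
  Total hydrogens = 8.
Molecular formula: C8H8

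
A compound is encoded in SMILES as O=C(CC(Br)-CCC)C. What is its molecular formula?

Heavy atoms from the SMILES: 1 Br, 7 C, 1 O.
Implicit hydrogens by atom environment:
  3 × C: 2 H each → 6
  2 × C: 3 H each → 6
  1 × Br: no H
  1 × C: 1 H
  1 × C: no H
  1 × O: no H
  Total hydrogens = 13.
Molecular formula: C7H13BrO

C7H13BrO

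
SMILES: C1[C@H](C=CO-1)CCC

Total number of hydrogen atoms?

12

Hydrogens are implicit in SMILES; fill each atom to its normal valence:
  3 × C: 2 H each → 6
  3 × C: 1 H each → 3
  1 × C: 3 H
  1 × O: no H
  Total hydrogens = 12.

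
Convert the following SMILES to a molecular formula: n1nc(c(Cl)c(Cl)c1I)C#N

C5Cl2IN3

Heavy atoms from the SMILES: 5 C, 2 Cl, 1 I, 3 N.
Implicit hydrogens by atom environment:
  4 × C (aromatic): no H
  2 × Cl: no H
  2 × N (aromatic): no H
  1 × C: no H
  1 × I: no H
  1 × N: no H
  Total hydrogens = 0.
Molecular formula: C5Cl2IN3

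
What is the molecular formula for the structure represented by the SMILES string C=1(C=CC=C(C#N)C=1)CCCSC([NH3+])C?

Heavy atoms from the SMILES: 12 C, 2 N, 1 S.
Implicit hydrogens by atom environment:
  4 × C (aromatic): 1 H each → 4
  3 × C: 2 H each → 6
  2 × C (aromatic): no H
  1 × C: 3 H
  1 × C: 1 H
  1 × C: no H
  1 × N (charge +1): 3 H
  1 × N: no H
  1 × S: no H
  Total hydrogens = 17.
Net charge +1.
Molecular formula: C12H17N2S+

C12H17N2S+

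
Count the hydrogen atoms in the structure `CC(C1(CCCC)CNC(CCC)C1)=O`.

25

Hydrogens are implicit in SMILES; fill each atom to its normal valence:
  7 × C: 2 H each → 14
  3 × C: 3 H each → 9
  2 × C: no H
  1 × C: 1 H
  1 × N: 1 H
  1 × O: no H
  Total hydrogens = 25.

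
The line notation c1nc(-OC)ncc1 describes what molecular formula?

Heavy atoms from the SMILES: 5 C, 2 N, 1 O.
Implicit hydrogens by atom environment:
  3 × C (aromatic): 1 H each → 3
  2 × N (aromatic): no H
  1 × C: 3 H
  1 × C (aromatic): no H
  1 × O: no H
  Total hydrogens = 6.
Molecular formula: C5H6N2O

C5H6N2O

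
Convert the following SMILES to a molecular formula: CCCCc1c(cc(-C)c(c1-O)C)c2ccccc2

C18H22O

Heavy atoms from the SMILES: 18 C, 1 O.
Implicit hydrogens by atom environment:
  6 × C (aromatic): 1 H each → 6
  6 × C (aromatic): no H
  3 × C: 3 H each → 9
  3 × C: 2 H each → 6
  1 × O: 1 H
  Total hydrogens = 22.
Molecular formula: C18H22O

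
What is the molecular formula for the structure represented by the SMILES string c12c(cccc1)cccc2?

C10H8

Heavy atoms from the SMILES: 10 C.
Implicit hydrogens by atom environment:
  8 × C (aromatic): 1 H each → 8
  2 × C (aromatic): no H
  Total hydrogens = 8.
Molecular formula: C10H8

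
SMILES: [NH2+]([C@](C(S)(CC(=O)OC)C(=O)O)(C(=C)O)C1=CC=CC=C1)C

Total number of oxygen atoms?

5

The symbol for oxygen appears 5 times in the SMILES.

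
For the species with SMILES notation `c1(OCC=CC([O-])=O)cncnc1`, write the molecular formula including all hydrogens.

Heavy atoms from the SMILES: 8 C, 2 N, 3 O.
Implicit hydrogens by atom environment:
  3 × C (aromatic): 1 H each → 3
  2 × C: 1 H each → 2
  2 × N (aromatic): no H
  2 × O: no H
  1 × C: 2 H
  1 × C (aromatic): no H
  1 × C: no H
  1 × O (charge -1): no H
  Total hydrogens = 7.
Net charge -1.
Molecular formula: C8H7N2O3-

C8H7N2O3-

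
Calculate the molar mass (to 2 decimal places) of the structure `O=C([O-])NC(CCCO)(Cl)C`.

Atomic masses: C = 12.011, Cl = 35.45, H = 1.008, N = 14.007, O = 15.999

Molecular formula: C6H11ClNO3-.
M = 6×12.011 + 1×35.45 + 11×1.008 + 1×14.007 + 3×15.999 = 180.61 g/mol.

180.61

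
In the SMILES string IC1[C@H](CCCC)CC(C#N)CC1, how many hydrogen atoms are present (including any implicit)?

18

Hydrogens are implicit in SMILES; fill each atom to its normal valence:
  6 × C: 2 H each → 12
  3 × C: 1 H each → 3
  1 × C: 3 H
  1 × C: no H
  1 × I: no H
  1 × N: no H
  Total hydrogens = 18.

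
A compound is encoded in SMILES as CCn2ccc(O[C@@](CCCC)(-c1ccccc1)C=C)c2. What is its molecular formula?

C19H25NO

Heavy atoms from the SMILES: 19 C, 1 N, 1 O.
Implicit hydrogens by atom environment:
  8 × C (aromatic): 1 H each → 8
  5 × C: 2 H each → 10
  2 × C: 3 H each → 6
  2 × C (aromatic): no H
  1 × C: 1 H
  1 × C: no H
  1 × N (aromatic): no H
  1 × O: no H
  Total hydrogens = 25.
Molecular formula: C19H25NO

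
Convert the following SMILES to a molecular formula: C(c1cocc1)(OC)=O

Heavy atoms from the SMILES: 6 C, 3 O.
Implicit hydrogens by atom environment:
  3 × C (aromatic): 1 H each → 3
  2 × O: no H
  1 × C: 3 H
  1 × C (aromatic): no H
  1 × C: no H
  1 × O (aromatic): no H
  Total hydrogens = 6.
Molecular formula: C6H6O3

C6H6O3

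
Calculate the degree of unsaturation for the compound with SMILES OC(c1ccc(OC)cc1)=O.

5

Molecular formula from the SMILES: C8H8O3.
DoU = (2C + 2 + N − H − X)/2 = (2·8 + 2 + 0 − 8 − 0)/2 = 10/2 = 5.
(Structurally: 1 ring(s) + 4 π bond(s) = 5.)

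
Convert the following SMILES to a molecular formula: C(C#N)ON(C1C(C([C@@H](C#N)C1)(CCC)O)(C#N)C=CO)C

C15H20N4O3

Heavy atoms from the SMILES: 15 C, 4 N, 3 O.
Implicit hydrogens by atom environment:
  5 × C: no H
  4 × C: 2 H each → 8
  4 × C: 1 H each → 4
  4 × N: no H
  2 × C: 3 H each → 6
  2 × O: 1 H each → 2
  1 × O: no H
  Total hydrogens = 20.
Molecular formula: C15H20N4O3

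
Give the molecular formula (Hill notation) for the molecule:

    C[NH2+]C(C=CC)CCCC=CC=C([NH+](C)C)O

[C14H28N2O]2+

Heavy atoms from the SMILES: 14 C, 2 N, 1 O.
Implicit hydrogens by atom environment:
  6 × C: 1 H each → 6
  4 × C: 3 H each → 12
  3 × C: 2 H each → 6
  1 × C: no H
  1 × N (charge +1): 2 H
  1 × N (charge +1): 1 H
  1 × O: 1 H
  Total hydrogens = 28.
Net charge +2.
Molecular formula: [C14H28N2O]2+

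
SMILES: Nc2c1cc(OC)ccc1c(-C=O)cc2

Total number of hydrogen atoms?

Hydrogens are implicit in SMILES; fill each atom to its normal valence:
  5 × C (aromatic): 1 H each → 5
  5 × C (aromatic): no H
  2 × O: no H
  1 × C: 3 H
  1 × C: 1 H
  1 × N: 2 H
  Total hydrogens = 11.

11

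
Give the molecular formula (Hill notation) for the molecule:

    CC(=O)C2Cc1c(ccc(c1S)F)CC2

C12H13FOS

Heavy atoms from the SMILES: 12 C, 1 F, 1 O, 1 S.
Implicit hydrogens by atom environment:
  4 × C (aromatic): no H
  3 × C: 2 H each → 6
  2 × C (aromatic): 1 H each → 2
  1 × C: 3 H
  1 × C: 1 H
  1 × C: no H
  1 × F: no H
  1 × O: no H
  1 × S: 1 H
  Total hydrogens = 13.
Molecular formula: C12H13FOS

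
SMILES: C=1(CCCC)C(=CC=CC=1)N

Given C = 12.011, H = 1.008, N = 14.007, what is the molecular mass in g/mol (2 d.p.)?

Molecular formula: C10H15N.
M = 10×12.011 + 15×1.008 + 1×14.007 = 149.24 g/mol.

149.24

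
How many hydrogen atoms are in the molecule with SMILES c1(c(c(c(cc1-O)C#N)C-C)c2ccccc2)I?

12

Hydrogens are implicit in SMILES; fill each atom to its normal valence:
  6 × C (aromatic): 1 H each → 6
  6 × C (aromatic): no H
  1 × C: 3 H
  1 × C: 2 H
  1 × C: no H
  1 × I: no H
  1 × N: no H
  1 × O: 1 H
  Total hydrogens = 12.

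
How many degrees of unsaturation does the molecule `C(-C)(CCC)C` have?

Molecular formula from the SMILES: C6H14.
DoU = (2C + 2 + N − H − X)/2 = (2·6 + 2 + 0 − 14 − 0)/2 = 0/2 = 0.
(Structurally: 0 ring(s) + 0 π bond(s) = 0.)

0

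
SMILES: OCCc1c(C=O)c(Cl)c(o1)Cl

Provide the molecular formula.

C7H6Cl2O3

Heavy atoms from the SMILES: 7 C, 2 Cl, 3 O.
Implicit hydrogens by atom environment:
  4 × C (aromatic): no H
  2 × C: 2 H each → 4
  2 × Cl: no H
  1 × C: 1 H
  1 × O: 1 H
  1 × O (aromatic): no H
  1 × O: no H
  Total hydrogens = 6.
Molecular formula: C7H6Cl2O3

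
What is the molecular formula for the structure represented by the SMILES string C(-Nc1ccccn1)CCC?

Heavy atoms from the SMILES: 9 C, 2 N.
Implicit hydrogens by atom environment:
  4 × C (aromatic): 1 H each → 4
  3 × C: 2 H each → 6
  1 × C: 3 H
  1 × C (aromatic): no H
  1 × N: 1 H
  1 × N (aromatic): no H
  Total hydrogens = 14.
Molecular formula: C9H14N2

C9H14N2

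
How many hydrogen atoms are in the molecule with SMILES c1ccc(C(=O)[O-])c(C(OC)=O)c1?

7

Hydrogens are implicit in SMILES; fill each atom to its normal valence:
  4 × C (aromatic): 1 H each → 4
  3 × O: no H
  2 × C (aromatic): no H
  2 × C: no H
  1 × C: 3 H
  1 × O (charge -1): no H
  Total hydrogens = 7.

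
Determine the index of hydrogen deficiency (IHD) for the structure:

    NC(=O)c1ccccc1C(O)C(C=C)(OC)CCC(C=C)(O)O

Molecular formula from the SMILES: C17H23NO5.
DoU = (2C + 2 + N − H − X)/2 = (2·17 + 2 + 1 − 23 − 0)/2 = 14/2 = 7.
(Structurally: 1 ring(s) + 6 π bond(s) = 7.)

7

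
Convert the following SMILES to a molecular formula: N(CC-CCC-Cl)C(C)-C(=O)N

Heavy atoms from the SMILES: 8 C, 1 Cl, 2 N, 1 O.
Implicit hydrogens by atom environment:
  5 × C: 2 H each → 10
  1 × C: 3 H
  1 × C: 1 H
  1 × C: no H
  1 × Cl: no H
  1 × N: 2 H
  1 × N: 1 H
  1 × O: no H
  Total hydrogens = 17.
Molecular formula: C8H17ClN2O

C8H17ClN2O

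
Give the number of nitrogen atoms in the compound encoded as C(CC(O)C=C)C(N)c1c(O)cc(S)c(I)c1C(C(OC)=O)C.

The symbol for nitrogen appears 1 time in the SMILES.

1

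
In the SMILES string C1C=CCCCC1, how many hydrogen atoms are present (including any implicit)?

12

Hydrogens are implicit in SMILES; fill each atom to its normal valence:
  5 × C: 2 H each → 10
  2 × C: 1 H each → 2
  Total hydrogens = 12.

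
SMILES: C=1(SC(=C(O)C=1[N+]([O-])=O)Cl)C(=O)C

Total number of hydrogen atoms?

Hydrogens are implicit in SMILES; fill each atom to its normal valence:
  4 × C (aromatic): no H
  2 × O: no H
  1 × C: 3 H
  1 × C: no H
  1 × Cl: no H
  1 × N (charge +1): no H
  1 × O: 1 H
  1 × O (charge -1): no H
  1 × S (aromatic): no H
  Total hydrogens = 4.

4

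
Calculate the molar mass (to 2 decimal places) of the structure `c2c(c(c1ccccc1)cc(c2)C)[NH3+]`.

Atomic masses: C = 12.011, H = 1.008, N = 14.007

184.26

Molecular formula: C13H14N+.
M = 13×12.011 + 14×1.008 + 1×14.007 = 184.26 g/mol.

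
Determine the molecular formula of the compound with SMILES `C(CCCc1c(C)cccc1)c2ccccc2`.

C17H20

Heavy atoms from the SMILES: 17 C.
Implicit hydrogens by atom environment:
  9 × C (aromatic): 1 H each → 9
  4 × C: 2 H each → 8
  3 × C (aromatic): no H
  1 × C: 3 H
  Total hydrogens = 20.
Molecular formula: C17H20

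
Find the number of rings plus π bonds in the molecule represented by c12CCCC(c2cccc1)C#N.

7

Molecular formula from the SMILES: C11H11N.
DoU = (2C + 2 + N − H − X)/2 = (2·11 + 2 + 1 − 11 − 0)/2 = 14/2 = 7.
(Structurally: 2 ring(s) + 5 π bond(s) = 7.)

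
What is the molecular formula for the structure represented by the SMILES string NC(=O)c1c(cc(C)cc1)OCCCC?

Heavy atoms from the SMILES: 12 C, 1 N, 2 O.
Implicit hydrogens by atom environment:
  3 × C: 2 H each → 6
  3 × C (aromatic): 1 H each → 3
  3 × C (aromatic): no H
  2 × C: 3 H each → 6
  2 × O: no H
  1 × C: no H
  1 × N: 2 H
  Total hydrogens = 17.
Molecular formula: C12H17NO2

C12H17NO2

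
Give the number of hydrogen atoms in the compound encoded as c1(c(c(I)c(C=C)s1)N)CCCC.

14

Hydrogens are implicit in SMILES; fill each atom to its normal valence:
  4 × C: 2 H each → 8
  4 × C (aromatic): no H
  1 × C: 3 H
  1 × C: 1 H
  1 × I: no H
  1 × N: 2 H
  1 × S (aromatic): no H
  Total hydrogens = 14.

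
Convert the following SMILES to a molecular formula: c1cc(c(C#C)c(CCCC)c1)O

C12H14O

Heavy atoms from the SMILES: 12 C, 1 O.
Implicit hydrogens by atom environment:
  3 × C: 2 H each → 6
  3 × C (aromatic): 1 H each → 3
  3 × C (aromatic): no H
  1 × C: 3 H
  1 × C: 1 H
  1 × C: no H
  1 × O: 1 H
  Total hydrogens = 14.
Molecular formula: C12H14O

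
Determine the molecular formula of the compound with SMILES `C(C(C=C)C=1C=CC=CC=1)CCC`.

Heavy atoms from the SMILES: 13 C.
Implicit hydrogens by atom environment:
  5 × C (aromatic): 1 H each → 5
  4 × C: 2 H each → 8
  2 × C: 1 H each → 2
  1 × C: 3 H
  1 × C (aromatic): no H
  Total hydrogens = 18.
Molecular formula: C13H18

C13H18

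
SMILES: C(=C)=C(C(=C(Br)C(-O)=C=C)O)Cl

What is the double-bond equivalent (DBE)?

5

Molecular formula from the SMILES: C8H6BrClO2.
DoU = (2C + 2 + N − H − X)/2 = (2·8 + 2 + 0 − 6 − 2)/2 = 10/2 = 5.
(Structurally: 0 ring(s) + 5 π bond(s) = 5.)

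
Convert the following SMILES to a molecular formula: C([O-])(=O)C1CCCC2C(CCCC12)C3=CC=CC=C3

Heavy atoms from the SMILES: 17 C, 2 O.
Implicit hydrogens by atom environment:
  6 × C: 2 H each → 12
  5 × C (aromatic): 1 H each → 5
  4 × C: 1 H each → 4
  1 × C: no H
  1 × C (aromatic): no H
  1 × O: no H
  1 × O (charge -1): no H
  Total hydrogens = 21.
Net charge -1.
Molecular formula: C17H21O2-

C17H21O2-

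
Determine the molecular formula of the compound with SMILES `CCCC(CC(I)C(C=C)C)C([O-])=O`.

Heavy atoms from the SMILES: 11 C, 1 I, 2 O.
Implicit hydrogens by atom environment:
  4 × C: 2 H each → 8
  4 × C: 1 H each → 4
  2 × C: 3 H each → 6
  1 × C: no H
  1 × I: no H
  1 × O: no H
  1 × O (charge -1): no H
  Total hydrogens = 18.
Net charge -1.
Molecular formula: C11H18IO2-

C11H18IO2-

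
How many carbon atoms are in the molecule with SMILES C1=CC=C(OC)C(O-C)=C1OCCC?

The symbol for carbon appears 11 times in the SMILES.

11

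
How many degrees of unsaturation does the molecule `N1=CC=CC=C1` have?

Molecular formula from the SMILES: C5H5N.
DoU = (2C + 2 + N − H − X)/2 = (2·5 + 2 + 1 − 5 − 0)/2 = 8/2 = 4.
(Structurally: 1 ring(s) + 3 π bond(s) = 4.)

4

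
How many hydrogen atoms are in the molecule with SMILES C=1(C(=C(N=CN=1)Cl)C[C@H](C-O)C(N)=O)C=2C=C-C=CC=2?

Hydrogens are implicit in SMILES; fill each atom to its normal valence:
  6 × C (aromatic): 1 H each → 6
  4 × C (aromatic): no H
  2 × C: 2 H each → 4
  2 × N (aromatic): no H
  1 × C: 1 H
  1 × C: no H
  1 × Cl: no H
  1 × N: 2 H
  1 × O: 1 H
  1 × O: no H
  Total hydrogens = 14.

14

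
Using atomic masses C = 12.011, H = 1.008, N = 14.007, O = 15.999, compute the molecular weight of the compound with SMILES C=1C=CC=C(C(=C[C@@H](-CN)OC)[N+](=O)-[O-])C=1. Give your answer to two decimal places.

Molecular formula: C11H14N2O3.
M = 11×12.011 + 14×1.008 + 2×14.007 + 3×15.999 = 222.24 g/mol.

222.24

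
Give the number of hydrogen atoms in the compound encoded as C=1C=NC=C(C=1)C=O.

Hydrogens are implicit in SMILES; fill each atom to its normal valence:
  4 × C (aromatic): 1 H each → 4
  1 × C: 1 H
  1 × C (aromatic): no H
  1 × N (aromatic): no H
  1 × O: no H
  Total hydrogens = 5.

5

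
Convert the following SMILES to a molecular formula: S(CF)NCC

C3H8FNS

Heavy atoms from the SMILES: 3 C, 1 F, 1 N, 1 S.
Implicit hydrogens by atom environment:
  2 × C: 2 H each → 4
  1 × C: 3 H
  1 × F: no H
  1 × N: 1 H
  1 × S: no H
  Total hydrogens = 8.
Molecular formula: C3H8FNS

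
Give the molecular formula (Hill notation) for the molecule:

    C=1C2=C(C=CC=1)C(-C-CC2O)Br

C10H11BrO

Heavy atoms from the SMILES: 1 Br, 10 C, 1 O.
Implicit hydrogens by atom environment:
  4 × C (aromatic): 1 H each → 4
  2 × C: 2 H each → 4
  2 × C: 1 H each → 2
  2 × C (aromatic): no H
  1 × Br: no H
  1 × O: 1 H
  Total hydrogens = 11.
Molecular formula: C10H11BrO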